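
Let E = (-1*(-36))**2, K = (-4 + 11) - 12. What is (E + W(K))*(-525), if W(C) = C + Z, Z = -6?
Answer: -674625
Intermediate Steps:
K = -5 (K = 7 - 12 = -5)
E = 1296 (E = 36**2 = 1296)
W(C) = -6 + C (W(C) = C - 6 = -6 + C)
(E + W(K))*(-525) = (1296 + (-6 - 5))*(-525) = (1296 - 11)*(-525) = 1285*(-525) = -674625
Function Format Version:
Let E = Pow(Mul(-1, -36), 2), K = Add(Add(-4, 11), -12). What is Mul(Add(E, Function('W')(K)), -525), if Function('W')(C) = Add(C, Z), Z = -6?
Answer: -674625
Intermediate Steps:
K = -5 (K = Add(7, -12) = -5)
E = 1296 (E = Pow(36, 2) = 1296)
Function('W')(C) = Add(-6, C) (Function('W')(C) = Add(C, -6) = Add(-6, C))
Mul(Add(E, Function('W')(K)), -525) = Mul(Add(1296, Add(-6, -5)), -525) = Mul(Add(1296, -11), -525) = Mul(1285, -525) = -674625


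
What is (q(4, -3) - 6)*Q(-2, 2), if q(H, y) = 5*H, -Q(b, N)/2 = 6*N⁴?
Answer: -2688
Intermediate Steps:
Q(b, N) = -12*N⁴
(q(4, -3) - 6)*Q(-2, 2) = (5*4 - 6)*(-12*2⁴) = (20 - 6)*(-12*16) = 14*(-192) = -2688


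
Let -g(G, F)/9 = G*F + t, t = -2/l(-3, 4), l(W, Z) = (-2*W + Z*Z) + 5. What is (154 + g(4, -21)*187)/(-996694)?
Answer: -212476/1495041 ≈ -0.14212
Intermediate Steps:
l(W, Z) = 5 + Z**2 - 2*W (l(W, Z) = (-2*W + Z**2) + 5 = (Z**2 - 2*W) + 5 = 5 + Z**2 - 2*W)
t = -2/27 (t = -2/(5 + 4**2 - 2*(-3)) = -2/(5 + 16 + 6) = -2/27 ≈ -0.074074)
g(G, F) = 2/3 - 9*F*G (g(G, F) = -9*(G*F - 2/27) = -9*(F*G - 2/27) = -9*(-2/27 + F*G) = 2/3 - 9*F*G)
(154 + g(4, -21)*187)/(-996694) = (154 + (2/3 - 9*(-21)*4)*187)/(-996694) = (154 + (2/3 + 756)*187)*(-1/996694) = (154 + (2270/3)*187)*(-1/996694) = (154 + 424490/3)*(-1/996694) = (424952/3)*(-1/996694) = -212476/1495041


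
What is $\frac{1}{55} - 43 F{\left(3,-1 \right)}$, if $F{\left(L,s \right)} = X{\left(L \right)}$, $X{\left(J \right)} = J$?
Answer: $- \frac{7094}{55} \approx -128.98$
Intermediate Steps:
$F{\left(L,s \right)} = L$
$\frac{1}{55} - 43 F{\left(3,-1 \right)} = \frac{1}{55} - 129 = - \frac{7094}{55}$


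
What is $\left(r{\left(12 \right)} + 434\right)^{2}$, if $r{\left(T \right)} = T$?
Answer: $198916$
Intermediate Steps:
$\left(r{\left(12 \right)} + 434\right)^{2} = \left(12 + 434\right)^{2} = 446^{2} = 198916$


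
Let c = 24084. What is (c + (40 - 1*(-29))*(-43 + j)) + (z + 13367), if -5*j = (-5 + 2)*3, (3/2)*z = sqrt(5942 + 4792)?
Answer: 173041/5 + 2*sqrt(10734)/3 ≈ 34677.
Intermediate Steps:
z = 2*sqrt(10734)/3 (z = 2*sqrt(5942 + 4792)/3 = 2*sqrt(10734)/3 ≈ 69.070)
j = 9/5 (j = -(-5 + 2)*3/5 = -(-3)*3/5 = -1/5*(-9) = 9/5 ≈ 1.8000)
(c + (40 - 1*(-29))*(-43 + j)) + (z + 13367) = (24084 + (40 - 1*(-29))*(-43 + 9/5)) + (2*sqrt(10734)/3 + 13367) = (24084 + (40 + 29)*(-206/5)) + (13367 + 2*sqrt(10734)/3) = (24084 + 69*(-206/5)) + (13367 + 2*sqrt(10734)/3) = (24084 - 14214/5) + (13367 + 2*sqrt(10734)/3) = 106206/5 + (13367 + 2*sqrt(10734)/3) = 173041/5 + 2*sqrt(10734)/3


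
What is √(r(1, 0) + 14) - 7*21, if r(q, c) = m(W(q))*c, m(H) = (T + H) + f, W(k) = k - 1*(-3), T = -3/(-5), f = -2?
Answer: -147 + √14 ≈ -143.26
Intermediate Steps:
T = ⅗ (T = -3*(-⅕) = ⅗ ≈ 0.60000)
W(k) = 3 + k (W(k) = k + 3 = 3 + k)
m(H) = -7/5 + H (m(H) = (⅗ + H) - 2 = -7/5 + H)
r(q, c) = c*(8/5 + q) (r(q, c) = (-7/5 + (3 + q))*c = (8/5 + q)*c = c*(8/5 + q))
√(r(1, 0) + 14) - 7*21 = √((⅕)*0*(8 + 5*1) + 14) - 7*21 = √((⅕)*0*(8 + 5) + 14) - 147 = √((⅕)*0*13 + 14) - 147 = √(0 + 14) - 147 = √14 - 147 = -147 + √14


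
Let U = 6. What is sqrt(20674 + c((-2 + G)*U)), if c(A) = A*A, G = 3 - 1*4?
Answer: sqrt(20998) ≈ 144.91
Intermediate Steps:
G = -1 (G = 3 - 4 = -1)
c(A) = A**2
sqrt(20674 + c((-2 + G)*U)) = sqrt(20674 + ((-2 - 1)*6)**2) = sqrt(20674 + (-3*6)**2) = sqrt(20674 + (-18)**2) = sqrt(20674 + 324) = sqrt(20998)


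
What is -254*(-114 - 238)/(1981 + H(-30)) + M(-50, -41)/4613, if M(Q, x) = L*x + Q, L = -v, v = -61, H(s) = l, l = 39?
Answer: 101821521/2329565 ≈ 43.708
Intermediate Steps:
H(s) = 39
L = 61 (L = -1*(-61) = 61)
M(Q, x) = Q + 61*x (M(Q, x) = 61*x + Q = Q + 61*x)
-254*(-114 - 238)/(1981 + H(-30)) + M(-50, -41)/4613 = -254*(-114 - 238)/(1981 + 39) + (-50 + 61*(-41))/4613 = -254/(2020/(-352)) + (-50 - 2501)*(1/4613) = -254/(2020*(-1/352)) - 2551*1/4613 = -254/(-505/88) - 2551/4613 = -254*(-88/505) - 2551/4613 = 22352/505 - 2551/4613 = 101821521/2329565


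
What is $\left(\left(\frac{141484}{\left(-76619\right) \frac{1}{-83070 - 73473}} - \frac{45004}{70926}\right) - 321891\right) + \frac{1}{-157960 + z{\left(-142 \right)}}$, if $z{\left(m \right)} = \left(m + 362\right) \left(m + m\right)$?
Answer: $- \frac{2184273484800270173}{66551805862520} \approx -32821.0$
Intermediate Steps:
$z{\left(m \right)} = 2 m \left(362 + m\right)$ ($z{\left(m \right)} = \left(362 + m\right) 2 m = 2 m \left(362 + m\right)$)
$\left(\left(\frac{141484}{\left(-76619\right) \frac{1}{-83070 - 73473}} - \frac{45004}{70926}\right) - 321891\right) + \frac{1}{-157960 + z{\left(-142 \right)}} = \left(\left(\frac{141484}{\left(-76619\right) \frac{1}{-83070 - 73473}} - \frac{45004}{70926}\right) - 321891\right) + \frac{1}{-157960 + 2 \left(-142\right) \left(362 - 142\right)} = \left(\left(\frac{141484}{\left(-76619\right) \frac{1}{-156543}} - \frac{22502}{35463}\right) - 321891\right) + \frac{1}{-157960 + 2 \left(-142\right) 220} = \left(\left(\frac{141484}{\left(-76619\right) \left(- \frac{1}{156543}\right)} - \frac{22502}{35463}\right) - 321891\right) + \frac{1}{-157960 - 62480} = \left(\left(\frac{141484}{\frac{76619}{156543}} - \frac{22502}{35463}\right) - 321891\right) + \frac{1}{-220440} = \left(\left(141484 \cdot \frac{156543}{76619} - \frac{22502}{35463}\right) - 321891\right) - \frac{1}{220440} = \left(\left(\frac{22148329812}{76619} - \frac{22502}{35463}\right) - 321891\right) - \frac{1}{220440} = \left(\frac{785444496042218}{2717139597} - 321891\right) - \frac{1}{220440} = - \frac{89178285975709}{2717139597} - \frac{1}{220440} = - \frac{2184273484800270173}{66551805862520}$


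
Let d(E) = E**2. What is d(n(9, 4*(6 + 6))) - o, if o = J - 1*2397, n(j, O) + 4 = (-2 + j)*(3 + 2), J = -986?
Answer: 4344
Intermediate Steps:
n(j, O) = -14 + 5*j (n(j, O) = -4 + (-2 + j)*(3 + 2) = -4 + (-2 + j)*5 = -4 + (-10 + 5*j) = -14 + 5*j)
o = -3383 (o = -986 - 1*2397 = -986 - 2397 = -3383)
d(n(9, 4*(6 + 6))) - o = (-14 + 5*9)**2 - 1*(-3383) = (-14 + 45)**2 + 3383 = 31**2 + 3383 = 961 + 3383 = 4344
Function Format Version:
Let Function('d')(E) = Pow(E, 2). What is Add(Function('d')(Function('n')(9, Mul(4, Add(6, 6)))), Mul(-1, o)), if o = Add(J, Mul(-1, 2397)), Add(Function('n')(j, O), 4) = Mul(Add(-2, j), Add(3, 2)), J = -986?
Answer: 4344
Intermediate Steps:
Function('n')(j, O) = Add(-14, Mul(5, j)) (Function('n')(j, O) = Add(-4, Mul(Add(-2, j), Add(3, 2))) = Add(-4, Mul(Add(-2, j), 5)) = Add(-4, Add(-10, Mul(5, j))) = Add(-14, Mul(5, j)))
o = -3383 (o = Add(-986, Mul(-1, 2397)) = Add(-986, -2397) = -3383)
Add(Function('d')(Function('n')(9, Mul(4, Add(6, 6)))), Mul(-1, o)) = Add(Pow(Add(-14, Mul(5, 9)), 2), Mul(-1, -3383)) = Add(Pow(Add(-14, 45), 2), 3383) = Add(Pow(31, 2), 3383) = Add(961, 3383) = 4344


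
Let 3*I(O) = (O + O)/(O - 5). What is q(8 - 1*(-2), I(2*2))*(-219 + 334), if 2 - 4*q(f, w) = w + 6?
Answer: -115/3 ≈ -38.333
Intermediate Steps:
I(O) = 2*O/(3*(-5 + O)) (I(O) = ((O + O)/(O - 5))/3 = ((2*O)/(-5 + O))/3 = (2*O/(-5 + O))/3 = 2*O/(3*(-5 + O)))
q(f, w) = -1 - w/4 (q(f, w) = 1/2 - (w + 6)/4 = 1/2 - (6 + w)/4 = 1/2 + (-3/2 - w/4) = -1 - w/4)
q(8 - 1*(-2), I(2*2))*(-219 + 334) = (-1 - 2*2/(6*(-5 + 2*2)))*(-219 + 334) = (-1 - 4/(6*(-5 + 4)))*115 = (-1 - 4/(6*(-1)))*115 = (-1 - 4*(-1)/6)*115 = (-1 - 1/4*(-8/3))*115 = (-1 + 2/3)*115 = -1/3*115 = -115/3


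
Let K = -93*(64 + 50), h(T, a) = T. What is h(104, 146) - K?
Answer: 10706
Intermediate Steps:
K = -10602 (K = -93*114 = -10602)
h(104, 146) - K = 104 - 1*(-10602) = 104 + 10602 = 10706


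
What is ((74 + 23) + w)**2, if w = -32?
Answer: 4225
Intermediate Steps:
((74 + 23) + w)**2 = ((74 + 23) - 32)**2 = (97 - 32)**2 = 65**2 = 4225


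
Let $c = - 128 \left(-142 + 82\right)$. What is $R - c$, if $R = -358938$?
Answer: $-366618$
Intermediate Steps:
$c = 7680$ ($c = \left(-128\right) \left(-60\right) = 7680$)
$R - c = -358938 - 7680 = -366618$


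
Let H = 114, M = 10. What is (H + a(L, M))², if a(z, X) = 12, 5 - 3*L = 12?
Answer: 15876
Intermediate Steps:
L = -7/3 (L = 5/3 - ⅓*12 = 5/3 - 4 = -7/3 ≈ -2.3333)
(H + a(L, M))² = (114 + 12)² = 126² = 15876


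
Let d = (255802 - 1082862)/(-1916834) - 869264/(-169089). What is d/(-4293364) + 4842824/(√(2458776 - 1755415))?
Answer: -451520384629/347886502355079066 + 4842824*√703361/703361 ≈ 5774.4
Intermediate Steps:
d = 903040769258/162057772113 (d = -827060*(-1/1916834) - 869264*(-1/169089) = 413530/958417 + 869264/169089 = 903040769258/162057772113 ≈ 5.5723)
d/(-4293364) + 4842824/(√(2458776 - 1755415)) = (903040769258/162057772113)/(-4293364) + 4842824/(√(2458776 - 1755415)) = (903040769258/162057772113)*(-1/4293364) + 4842824/(√703361) = -451520384629/347886502355079066 + 4842824*(√703361/703361) = -451520384629/347886502355079066 + 4842824*√703361/703361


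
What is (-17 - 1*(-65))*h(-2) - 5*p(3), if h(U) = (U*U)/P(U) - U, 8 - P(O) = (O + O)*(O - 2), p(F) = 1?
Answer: 67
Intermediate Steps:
P(O) = 8 - 2*O*(-2 + O) (P(O) = 8 - (O + O)*(O - 2) = 8 - 2*O*(-2 + O))
h(U) = -U + U**2/(8 - 2*U**2 + 4*U) (h(U) = (U*U)/(8 - 2*U**2 + 4*U) - U = U**2/(8 - 2*U**2 + 4*U) - U = -U + U**2/(8 - 2*U**2 + 4*U))
(-17 - 1*(-65))*h(-2) - 5*p(3) = (-17 - 1*(-65))*((1/2)*(-2)*(-8 - 3*(-2) + 2*(-2)**2)/(4 - 1*(-2)**2 + 2*(-2))) - 5*1 = (-17 + 65)*((1/2)*(-2)*(-8 + 6 + 2*4)/(4 - 1*4 - 4)) - 5 = 48*((1/2)*(-2)*(-8 + 6 + 8)/(4 - 4 - 4)) - 5 = 48*((1/2)*(-2)*6/(-4)) - 5 = 48*((1/2)*(-2)*(-1/4)*6) - 5 = 48*(3/2) - 5 = 72 - 5 = 67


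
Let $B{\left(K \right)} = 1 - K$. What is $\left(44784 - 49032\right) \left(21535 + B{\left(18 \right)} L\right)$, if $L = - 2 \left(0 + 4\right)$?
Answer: $-92058408$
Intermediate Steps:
$L = -8$ ($L = \left(-2\right) 4 = -8$)
$\left(44784 - 49032\right) \left(21535 + B{\left(18 \right)} L\right) = \left(44784 - 49032\right) \left(21535 + \left(1 - 18\right) \left(-8\right)\right) = - 4248 \left(21535 + \left(1 - 18\right) \left(-8\right)\right) = - 4248 \left(21535 - -136\right) = - 4248 \left(21535 + 136\right) = \left(-4248\right) 21671 = -92058408$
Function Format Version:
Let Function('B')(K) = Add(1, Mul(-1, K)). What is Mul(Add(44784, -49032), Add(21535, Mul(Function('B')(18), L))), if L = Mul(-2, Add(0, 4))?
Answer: -92058408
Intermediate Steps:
L = -8 (L = Mul(-2, 4) = -8)
Mul(Add(44784, -49032), Add(21535, Mul(Function('B')(18), L))) = Mul(Add(44784, -49032), Add(21535, Mul(Add(1, Mul(-1, 18)), -8))) = Mul(-4248, Add(21535, Mul(Add(1, -18), -8))) = Mul(-4248, Add(21535, Mul(-17, -8))) = Mul(-4248, Add(21535, 136)) = Mul(-4248, 21671) = -92058408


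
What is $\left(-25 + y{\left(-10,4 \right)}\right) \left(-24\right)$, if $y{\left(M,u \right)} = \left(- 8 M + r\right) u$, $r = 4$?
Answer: $-7464$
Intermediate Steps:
$y{\left(M,u \right)} = u \left(4 - 8 M\right)$ ($y{\left(M,u \right)} = \left(- 8 M + 4\right) u = \left(4 - 8 M\right) u = u \left(4 - 8 M\right)$)
$\left(-25 + y{\left(-10,4 \right)}\right) \left(-24\right) = \left(-25 + 4 \cdot 4 \left(1 - -20\right)\right) \left(-24\right) = \left(-25 + 4 \cdot 4 \left(1 + 20\right)\right) \left(-24\right) = \left(-25 + 4 \cdot 4 \cdot 21\right) \left(-24\right) = \left(-25 + 336\right) \left(-24\right) = 311 \left(-24\right) = -7464$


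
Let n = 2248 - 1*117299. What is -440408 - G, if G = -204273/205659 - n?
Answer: -12692770912/22851 ≈ -5.5546e+5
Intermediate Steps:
n = -115051 (n = 2248 - 117299 = -115051)
G = 2629007704/22851 (G = -204273/205659 - 1*(-115051) = -204273*1/205659 + 115051 = -22697/22851 + 115051 = 2629007704/22851 ≈ 1.1505e+5)
-440408 - G = -440408 - 1*2629007704/22851 = -440408 - 2629007704/22851 = -12692770912/22851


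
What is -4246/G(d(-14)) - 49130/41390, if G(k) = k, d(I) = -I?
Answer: -8821488/28973 ≈ -304.47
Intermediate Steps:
-4246/G(d(-14)) - 49130/41390 = -4246/((-1*(-14))) - 49130/41390 = -4246/14 - 49130*1/41390 = -4246*1/14 - 4913/4139 = -2123/7 - 4913/4139 = -8821488/28973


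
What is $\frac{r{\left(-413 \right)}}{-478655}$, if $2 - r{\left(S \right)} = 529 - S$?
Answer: $\frac{188}{95731} \approx 0.0019638$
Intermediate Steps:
$r{\left(S \right)} = -527 + S$ ($r{\left(S \right)} = 2 - \left(529 - S\right) = 2 + \left(-529 + S\right) = -527 + S$)
$\frac{r{\left(-413 \right)}}{-478655} = \frac{-527 - 413}{-478655} = \left(-940\right) \left(- \frac{1}{478655}\right) = \frac{188}{95731}$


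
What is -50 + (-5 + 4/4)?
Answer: -54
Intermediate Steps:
-50 + (-5 + 4/4) = -50 + (-5 + 4*(¼)) = -50 + (-5 + 1) = -50 - 4 = -54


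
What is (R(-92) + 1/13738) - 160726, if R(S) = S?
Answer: -2209317683/13738 ≈ -1.6082e+5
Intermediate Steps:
(R(-92) + 1/13738) - 160726 = (-92 + 1/13738) - 160726 = -1263895/13738 - 160726 = -2209317683/13738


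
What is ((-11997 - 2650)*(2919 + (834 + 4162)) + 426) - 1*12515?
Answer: -115943094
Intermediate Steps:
((-11997 - 2650)*(2919 + (834 + 4162)) + 426) - 1*12515 = (-14647*(2919 + 4996) + 426) - 12515 = (-14647*7915 + 426) - 12515 = (-115931005 + 426) - 12515 = -115930579 - 12515 = -115943094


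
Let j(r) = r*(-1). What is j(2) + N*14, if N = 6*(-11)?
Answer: -926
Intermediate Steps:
N = -66
j(r) = -r
j(2) + N*14 = -1*2 - 66*14 = -2 - 924 = -926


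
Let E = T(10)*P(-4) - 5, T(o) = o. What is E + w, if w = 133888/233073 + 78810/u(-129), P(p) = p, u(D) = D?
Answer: -6568066781/10022139 ≈ -655.36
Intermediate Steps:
w = -6117070526/10022139 (w = 133888/233073 + 78810/(-129) = 133888*(1/233073) + 78810*(-1/129) = 133888/233073 - 26270/43 = -6117070526/10022139 ≈ -610.36)
E = -45 (E = 10*(-4) - 5 = -40 - 5 = -45)
E + w = -45 - 6117070526/10022139 = -6568066781/10022139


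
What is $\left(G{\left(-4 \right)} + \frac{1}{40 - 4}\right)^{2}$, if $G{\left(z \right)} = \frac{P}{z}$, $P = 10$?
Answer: $\frac{7921}{1296} \approx 6.1119$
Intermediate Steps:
$G{\left(z \right)} = \frac{10}{z}$
$\left(G{\left(-4 \right)} + \frac{1}{40 - 4}\right)^{2} = \left(\frac{10}{-4} + \frac{1}{40 - 4}\right)^{2} = \left(10 \left(- \frac{1}{4}\right) + \frac{1}{36}\right)^{2} = \left(- \frac{5}{2} + \frac{1}{36}\right)^{2} = \left(- \frac{89}{36}\right)^{2} = \frac{7921}{1296}$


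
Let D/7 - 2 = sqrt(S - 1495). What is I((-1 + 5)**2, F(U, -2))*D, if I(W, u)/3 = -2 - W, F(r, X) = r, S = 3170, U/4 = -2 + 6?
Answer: -756 - 1890*sqrt(67) ≈ -16226.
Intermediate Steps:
U = 16 (U = 4*(-2 + 6) = 4*4 = 16)
D = 14 + 35*sqrt(67) (D = 14 + 7*sqrt(3170 - 1495) = 14 + 7*sqrt(1675) = 14 + 7*(5*sqrt(67)) = 14 + 35*sqrt(67) ≈ 300.49)
I(W, u) = -6 - 3*W (I(W, u) = 3*(-2 - W) = -6 - 3*W)
I((-1 + 5)**2, F(U, -2))*D = (-6 - 3*(-1 + 5)**2)*(14 + 35*sqrt(67)) = (-6 - 3*4**2)*(14 + 35*sqrt(67)) = (-6 - 3*16)*(14 + 35*sqrt(67)) = (-6 - 48)*(14 + 35*sqrt(67)) = -54*(14 + 35*sqrt(67)) = -756 - 1890*sqrt(67)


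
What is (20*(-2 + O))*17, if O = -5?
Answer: -2380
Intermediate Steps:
(20*(-2 + O))*17 = (20*(-2 - 5))*17 = (20*(-7))*17 = -140*17 = -2380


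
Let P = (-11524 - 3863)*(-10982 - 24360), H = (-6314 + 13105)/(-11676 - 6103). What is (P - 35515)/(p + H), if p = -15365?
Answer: -9667719525581/273181126 ≈ -35389.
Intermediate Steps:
H = -6791/17779 (H = 6791/(-17779) = 6791*(-1/17779) = -6791/17779 ≈ -0.38197)
P = 543807354 (P = -15387*(-35342) = 543807354)
(P - 35515)/(p + H) = (543807354 - 35515)/(-15365 - 6791/17779) = 543771839/(-273181126/17779) = 543771839*(-17779/273181126) = -9667719525581/273181126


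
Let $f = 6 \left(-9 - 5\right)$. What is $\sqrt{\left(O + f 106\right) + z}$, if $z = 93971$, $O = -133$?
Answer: $\sqrt{84934} \approx 291.43$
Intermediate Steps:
$f = -84$ ($f = 6 \left(-14\right) = -84$)
$\sqrt{\left(O + f 106\right) + z} = \sqrt{\left(-133 - 8904\right) + 93971} = \sqrt{-9037 + 93971} = \sqrt{84934}$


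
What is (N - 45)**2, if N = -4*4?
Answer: 3721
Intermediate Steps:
N = -16
(N - 45)**2 = (-16 - 45)**2 = (-61)**2 = 3721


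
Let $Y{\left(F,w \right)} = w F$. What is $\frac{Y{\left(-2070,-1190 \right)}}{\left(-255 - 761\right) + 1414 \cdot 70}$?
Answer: $\frac{615825}{24491} \approx 25.145$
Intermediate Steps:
$Y{\left(F,w \right)} = F w$
$\frac{Y{\left(-2070,-1190 \right)}}{\left(-255 - 761\right) + 1414 \cdot 70} = \frac{\left(-2070\right) \left(-1190\right)}{\left(-255 - 761\right) + 1414 \cdot 70} = \frac{2463300}{\left(-255 - 761\right) + 98980} = \frac{2463300}{-1016 + 98980} = \frac{2463300}{97964} = 2463300 \cdot \frac{1}{97964} = \frac{615825}{24491}$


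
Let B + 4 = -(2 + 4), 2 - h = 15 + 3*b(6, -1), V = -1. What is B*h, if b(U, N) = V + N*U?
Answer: -80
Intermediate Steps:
b(U, N) = -1 + N*U
h = 8 (h = 2 - (15 + 3*(-1 - 1*6)) = 2 - (15 + 3*(-1 - 6)) = 2 - (15 + 3*(-7)) = 2 - (15 - 21) = 2 - 1*(-6) = 2 + 6 = 8)
B = -10 (B = -4 - (2 + 4) = -4 - 1*6 = -4 - 6 = -10)
B*h = -10*8 = -80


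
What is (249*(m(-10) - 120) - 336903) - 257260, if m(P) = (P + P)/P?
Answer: -623545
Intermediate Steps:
m(P) = 2 (m(P) = (2*P)/P = 2)
(249*(m(-10) - 120) - 336903) - 257260 = (249*(2 - 120) - 336903) - 257260 = (249*(-118) - 336903) - 257260 = (-29382 - 336903) - 257260 = -366285 - 257260 = -623545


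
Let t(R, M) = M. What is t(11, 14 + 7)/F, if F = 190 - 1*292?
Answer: -7/34 ≈ -0.20588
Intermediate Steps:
F = -102 (F = 190 - 292 = -102)
t(11, 14 + 7)/F = (14 + 7)/(-102) = 21*(-1/102) = -7/34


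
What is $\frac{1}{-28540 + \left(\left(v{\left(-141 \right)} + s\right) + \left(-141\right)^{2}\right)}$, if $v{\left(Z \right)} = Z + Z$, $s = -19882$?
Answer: $- \frac{1}{28823} \approx -3.4695 \cdot 10^{-5}$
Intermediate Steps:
$v{\left(Z \right)} = 2 Z$
$\frac{1}{-28540 + \left(\left(v{\left(-141 \right)} + s\right) + \left(-141\right)^{2}\right)} = \frac{1}{-28540 + \left(\left(2 \left(-141\right) - 19882\right) + \left(-141\right)^{2}\right)} = \frac{1}{-28540 + \left(\left(-282 - 19882\right) + 19881\right)} = \frac{1}{-28540 + \left(-20164 + 19881\right)} = \frac{1}{-28540 - 283} = \frac{1}{-28823} = - \frac{1}{28823}$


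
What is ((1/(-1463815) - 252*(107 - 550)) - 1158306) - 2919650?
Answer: -5805958710801/1463815 ≈ -3.9663e+6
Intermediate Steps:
((1/(-1463815) - 252*(107 - 550)) - 1158306) - 2919650 = ((-1/1463815 - 252*(-443)) - 1158306) - 2919650 = ((-1/1463815 + 111636) - 1158306) - 2919650 = (163414451339/1463815 - 1158306) - 2919650 = -1532131246051/1463815 - 2919650 = -5805958710801/1463815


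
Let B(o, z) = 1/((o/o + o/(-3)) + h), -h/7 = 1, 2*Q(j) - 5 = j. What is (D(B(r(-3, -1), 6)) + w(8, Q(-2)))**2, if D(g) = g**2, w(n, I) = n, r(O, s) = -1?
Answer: 5387041/83521 ≈ 64.499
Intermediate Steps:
Q(j) = 5/2 + j/2
h = -7 (h = -7*1 = -7)
B(o, z) = 1/(-6 - o/3) (B(o, z) = 1/((o/o + o/(-3)) - 7) = 1/((1 + o*(-1/3)) - 7) = 1/((1 - o/3) - 7) = 1/(-6 - o/3))
(D(B(r(-3, -1), 6)) + w(8, Q(-2)))**2 = ((-3/(18 - 1))**2 + 8)**2 = ((-3/17)**2 + 8)**2 = (9/289 + 8)**2 = (2321/289)**2 = 5387041/83521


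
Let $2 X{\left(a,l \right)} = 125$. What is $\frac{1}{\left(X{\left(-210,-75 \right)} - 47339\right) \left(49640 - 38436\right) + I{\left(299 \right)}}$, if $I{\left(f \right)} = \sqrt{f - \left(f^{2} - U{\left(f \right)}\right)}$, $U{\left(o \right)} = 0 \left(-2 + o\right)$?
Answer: $- \frac{11514911}{6099286065546303} - \frac{i \sqrt{89102}}{280567159015129938} \approx -1.8879 \cdot 10^{-9} - 1.0639 \cdot 10^{-15} i$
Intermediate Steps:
$X{\left(a,l \right)} = \frac{125}{2}$ ($X{\left(a,l \right)} = \frac{1}{2} \cdot 125 = \frac{125}{2}$)
$U{\left(o \right)} = 0$
$I{\left(f \right)} = \sqrt{f - f^{2}}$ ($I{\left(f \right)} = \sqrt{f + \left(0 - f^{2}\right)} = \sqrt{f - f^{2}}$)
$\frac{1}{\left(X{\left(-210,-75 \right)} - 47339\right) \left(49640 - 38436\right) + I{\left(299 \right)}} = \frac{1}{\left(\frac{125}{2} - 47339\right) \left(49640 - 38436\right) + \sqrt{299 \left(1 - 299\right)}} = \frac{1}{\left(- \frac{94553}{2}\right) 11204 + \sqrt{299 \left(1 - 299\right)}} = \frac{1}{-529685906 + \sqrt{299 \left(-298\right)}} = \frac{1}{-529685906 + \sqrt{-89102}} = \frac{1}{-529685906 + i \sqrt{89102}}$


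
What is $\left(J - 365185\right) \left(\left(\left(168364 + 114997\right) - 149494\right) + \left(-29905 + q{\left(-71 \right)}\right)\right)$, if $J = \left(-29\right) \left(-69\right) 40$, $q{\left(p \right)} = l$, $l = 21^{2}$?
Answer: $-29769993435$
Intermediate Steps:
$l = 441$
$q{\left(p \right)} = 441$
$J = 80040$ ($J = 2001 \cdot 40 = 80040$)
$\left(J - 365185\right) \left(\left(\left(168364 + 114997\right) - 149494\right) + \left(-29905 + q{\left(-71 \right)}\right)\right) = \left(80040 - 365185\right) \left(\left(\left(168364 + 114997\right) - 149494\right) + \left(-29905 + 441\right)\right) = \left(80040 - 365185\right) \left(\left(283361 - 149494\right) - 29464\right) = \left(80040 - 365185\right) \left(133867 - 29464\right) = \left(-285145\right) 104403 = -29769993435$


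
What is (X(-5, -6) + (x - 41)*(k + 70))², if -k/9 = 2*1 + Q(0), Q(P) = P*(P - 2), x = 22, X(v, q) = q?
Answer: 988036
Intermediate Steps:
Q(P) = P*(-2 + P)
k = -18 (k = -9*(2*1 + 0*(-2 + 0)) = -9*(2 + 0*(-2)) = -9*(2 + 0) = -9*2 = -18)
(X(-5, -6) + (x - 41)*(k + 70))² = (-6 + (22 - 41)*(-18 + 70))² = (-6 - 19*52)² = (-6 - 988)² = (-994)² = 988036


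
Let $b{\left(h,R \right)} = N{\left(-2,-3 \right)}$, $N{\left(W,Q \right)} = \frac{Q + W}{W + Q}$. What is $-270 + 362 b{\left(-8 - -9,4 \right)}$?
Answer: $92$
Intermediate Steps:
$N{\left(W,Q \right)} = 1$ ($N{\left(W,Q \right)} = \frac{Q + W}{Q + W} = 1$)
$b{\left(h,R \right)} = 1$
$-270 + 362 b{\left(-8 - -9,4 \right)} = -270 + 362 \cdot 1 = -270 + 362 = 92$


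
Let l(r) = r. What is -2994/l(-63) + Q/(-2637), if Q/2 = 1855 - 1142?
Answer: 867260/18459 ≈ 46.983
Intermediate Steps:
Q = 1426 (Q = 2*(1855 - 1142) = 2*713 = 1426)
-2994/l(-63) + Q/(-2637) = -2994/(-63) + 1426/(-2637) = -2994*(-1/63) + 1426*(-1/2637) = 998/21 - 1426/2637 = 867260/18459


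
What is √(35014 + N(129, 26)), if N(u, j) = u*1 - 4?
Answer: √35139 ≈ 187.45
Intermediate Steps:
N(u, j) = -4 + u (N(u, j) = u - 4 = -4 + u)
√(35014 + N(129, 26)) = √(35014 + (-4 + 129)) = √(35014 + 125) = √35139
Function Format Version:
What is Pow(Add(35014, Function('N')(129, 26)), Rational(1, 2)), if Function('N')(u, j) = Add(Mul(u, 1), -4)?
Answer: Pow(35139, Rational(1, 2)) ≈ 187.45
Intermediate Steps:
Function('N')(u, j) = Add(-4, u) (Function('N')(u, j) = Add(u, -4) = Add(-4, u))
Pow(Add(35014, Function('N')(129, 26)), Rational(1, 2)) = Pow(Add(35014, Add(-4, 129)), Rational(1, 2)) = Pow(Add(35014, 125), Rational(1, 2)) = Pow(35139, Rational(1, 2))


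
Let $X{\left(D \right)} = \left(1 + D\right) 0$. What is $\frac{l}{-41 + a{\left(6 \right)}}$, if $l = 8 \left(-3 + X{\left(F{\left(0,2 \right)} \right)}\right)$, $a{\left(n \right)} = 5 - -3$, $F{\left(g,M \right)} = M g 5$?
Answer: $\frac{8}{11} \approx 0.72727$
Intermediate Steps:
$F{\left(g,M \right)} = 5 M g$
$a{\left(n \right)} = 8$ ($a{\left(n \right)} = 5 + 3 = 8$)
$X{\left(D \right)} = 0$
$l = -24$ ($l = 8 \left(-3 + 0\right) = 8 \left(-3\right) = -24$)
$\frac{l}{-41 + a{\left(6 \right)}} = \frac{1}{-41 + 8} \left(-24\right) = \frac{1}{-33} \left(-24\right) = \left(- \frac{1}{33}\right) \left(-24\right) = \frac{8}{11}$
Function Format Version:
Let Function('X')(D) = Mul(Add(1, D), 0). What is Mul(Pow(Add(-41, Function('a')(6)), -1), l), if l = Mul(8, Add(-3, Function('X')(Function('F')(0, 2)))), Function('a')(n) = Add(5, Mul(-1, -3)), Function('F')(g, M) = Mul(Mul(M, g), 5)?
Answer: Rational(8, 11) ≈ 0.72727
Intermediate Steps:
Function('F')(g, M) = Mul(5, M, g)
Function('a')(n) = 8 (Function('a')(n) = Add(5, 3) = 8)
Function('X')(D) = 0
l = -24 (l = Mul(8, Add(-3, 0)) = Mul(8, -3) = -24)
Mul(Pow(Add(-41, Function('a')(6)), -1), l) = Mul(Pow(Add(-41, 8), -1), -24) = Mul(Pow(-33, -1), -24) = Mul(Rational(-1, 33), -24) = Rational(8, 11)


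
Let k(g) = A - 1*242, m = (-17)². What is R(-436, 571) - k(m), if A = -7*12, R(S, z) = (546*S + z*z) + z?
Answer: 88882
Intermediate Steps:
m = 289
R(S, z) = z + z² + 546*S (R(S, z) = (546*S + z²) + z = (z² + 546*S) + z = z + z² + 546*S)
A = -84
k(g) = -326 (k(g) = -84 - 1*242 = -84 - 242 = -326)
R(-436, 571) - k(m) = (571 + 571² + 546*(-436)) - 1*(-326) = (571 + 326041 - 238056) + 326 = 88556 + 326 = 88882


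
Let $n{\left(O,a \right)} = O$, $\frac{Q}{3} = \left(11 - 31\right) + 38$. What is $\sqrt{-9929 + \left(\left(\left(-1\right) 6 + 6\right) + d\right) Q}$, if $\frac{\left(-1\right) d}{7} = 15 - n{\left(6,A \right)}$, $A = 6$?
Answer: $i \sqrt{13331} \approx 115.46 i$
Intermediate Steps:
$Q = 54$ ($Q = 3 \left(\left(11 - 31\right) + 38\right) = 3 \left(-20 + 38\right) = 3 \cdot 18 = 54$)
$d = -63$ ($d = - 7 \left(15 - 6\right) = \left(-7\right) 9 = -63$)
$\sqrt{-9929 + \left(\left(\left(-1\right) 6 + 6\right) + d\right) Q} = \sqrt{-9929 + \left(\left(\left(-1\right) 6 + 6\right) - 63\right) 54} = \sqrt{-9929 + \left(\left(-6 + 6\right) - 63\right) 54} = \sqrt{-9929 + \left(0 - 63\right) 54} = \sqrt{-9929 - 3402} = \sqrt{-13331} = i \sqrt{13331}$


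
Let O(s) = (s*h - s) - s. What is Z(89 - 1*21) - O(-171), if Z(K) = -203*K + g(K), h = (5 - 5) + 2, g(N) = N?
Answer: -13736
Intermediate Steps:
h = 2 (h = 0 + 2 = 2)
O(s) = 0 (O(s) = (s*2 - s) - s = (2*s - s) - s = s - s = 0)
Z(K) = -202*K (Z(K) = -203*K + K = -202*K)
Z(89 - 1*21) - O(-171) = -202*(89 - 1*21) - 1*0 = -202*(89 - 21) + 0 = -202*68 + 0 = -13736 + 0 = -13736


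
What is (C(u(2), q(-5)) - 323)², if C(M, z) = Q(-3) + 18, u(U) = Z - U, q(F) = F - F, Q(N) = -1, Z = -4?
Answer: 93636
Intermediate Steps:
q(F) = 0
u(U) = -4 - U
C(M, z) = 17 (C(M, z) = -1 + 18 = 17)
(C(u(2), q(-5)) - 323)² = (17 - 323)² = (-306)² = 93636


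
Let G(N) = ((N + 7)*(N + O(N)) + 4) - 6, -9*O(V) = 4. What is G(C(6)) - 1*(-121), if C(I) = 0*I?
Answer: 1043/9 ≈ 115.89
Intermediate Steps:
C(I) = 0
O(V) = -4/9 (O(V) = -⅑*4 = -4/9)
G(N) = -2 + (7 + N)*(-4/9 + N) (G(N) = ((N + 7)*(N - 4/9) + 4) - 6 = ((7 + N)*(-4/9 + N) + 4) - 6 = (4 + (7 + N)*(-4/9 + N)) - 6 = -2 + (7 + N)*(-4/9 + N))
G(C(6)) - 1*(-121) = (-46/9 + 0² + (59/9)*0) - 1*(-121) = (-46/9 + 0 + 0) + 121 = -46/9 + 121 = 1043/9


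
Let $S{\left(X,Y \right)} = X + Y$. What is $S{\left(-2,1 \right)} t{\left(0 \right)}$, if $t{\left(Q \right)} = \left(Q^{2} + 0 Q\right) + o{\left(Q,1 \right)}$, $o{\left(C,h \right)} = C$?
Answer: $0$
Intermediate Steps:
$t{\left(Q \right)} = Q + Q^{2}$ ($t{\left(Q \right)} = \left(Q^{2} + 0 Q\right) + Q = \left(Q^{2} + 0\right) + Q = Q^{2} + Q = Q + Q^{2}$)
$S{\left(-2,1 \right)} t{\left(0 \right)} = \left(-2 + 1\right) 0 \left(1 + 0\right) = - 0 \cdot 1 = \left(-1\right) 0 = 0$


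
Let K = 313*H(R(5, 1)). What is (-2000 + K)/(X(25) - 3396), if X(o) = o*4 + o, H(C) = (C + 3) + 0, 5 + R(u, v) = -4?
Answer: 3878/3271 ≈ 1.1856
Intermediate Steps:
R(u, v) = -9 (R(u, v) = -5 - 4 = -9)
H(C) = 3 + C (H(C) = (3 + C) + 0 = 3 + C)
X(o) = 5*o (X(o) = 4*o + o = 5*o)
K = -1878 (K = 313*(3 - 9) = 313*(-6) = -1878)
(-2000 + K)/(X(25) - 3396) = (-2000 - 1878)/(5*25 - 3396) = -3878/(125 - 3396) = -3878/(-3271) = -3878*(-1/3271) = 3878/3271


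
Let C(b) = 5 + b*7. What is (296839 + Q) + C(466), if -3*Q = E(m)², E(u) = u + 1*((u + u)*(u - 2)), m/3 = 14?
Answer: -3557762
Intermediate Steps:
m = 42 (m = 3*14 = 42)
E(u) = u + 2*u*(-2 + u) (E(u) = u + 1*((2*u)*(-2 + u)) = u + 1*(2*u*(-2 + u)) = u + 2*u*(-2 + u))
Q = -3857868 (Q = -1764*(-3 + 2*42)²/3 = -1764*(-3 + 84)²/3 = -(42*81)²/3 = -⅓*3402² = -⅓*11573604 = -3857868)
C(b) = 5 + 7*b
(296839 + Q) + C(466) = (296839 - 3857868) + (5 + 7*466) = -3561029 + (5 + 3262) = -3561029 + 3267 = -3557762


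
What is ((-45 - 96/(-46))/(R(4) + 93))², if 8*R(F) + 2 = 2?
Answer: 108241/508369 ≈ 0.21292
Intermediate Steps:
R(F) = 0 (R(F) = -¼ + (⅛)*2 = -¼ + ¼ = 0)
((-45 - 96/(-46))/(R(4) + 93))² = ((-45 - 96/(-46))/(0 + 93))² = ((-45 - 96*(-1/46))/93)² = ((-45 + 48/23)*(1/93))² = (-987/23*1/93)² = (-329/713)² = 108241/508369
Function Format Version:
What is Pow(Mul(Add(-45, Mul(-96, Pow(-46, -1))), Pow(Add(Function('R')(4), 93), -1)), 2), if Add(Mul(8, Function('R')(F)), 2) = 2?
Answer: Rational(108241, 508369) ≈ 0.21292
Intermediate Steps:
Function('R')(F) = 0 (Function('R')(F) = Add(Rational(-1, 4), Mul(Rational(1, 8), 2)) = Add(Rational(-1, 4), Rational(1, 4)) = 0)
Pow(Mul(Add(-45, Mul(-96, Pow(-46, -1))), Pow(Add(Function('R')(4), 93), -1)), 2) = Pow(Mul(Add(-45, Mul(-96, Pow(-46, -1))), Pow(Add(0, 93), -1)), 2) = Pow(Mul(Add(-45, Mul(-96, Rational(-1, 46))), Pow(93, -1)), 2) = Pow(Mul(Add(-45, Rational(48, 23)), Rational(1, 93)), 2) = Pow(Mul(Rational(-987, 23), Rational(1, 93)), 2) = Pow(Rational(-329, 713), 2) = Rational(108241, 508369)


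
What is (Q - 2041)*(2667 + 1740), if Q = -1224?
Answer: -14388855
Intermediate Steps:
(Q - 2041)*(2667 + 1740) = (-1224 - 2041)*(2667 + 1740) = -3265*4407 = -14388855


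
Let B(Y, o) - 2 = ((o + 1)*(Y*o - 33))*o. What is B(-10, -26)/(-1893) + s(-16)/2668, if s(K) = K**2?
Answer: -32765344/420877 ≈ -77.850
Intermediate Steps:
B(Y, o) = 2 + o*(1 + o)*(-33 + Y*o) (B(Y, o) = 2 + ((o + 1)*(Y*o - 33))*o = 2 + ((1 + o)*(-33 + Y*o))*o = 2 + o*(1 + o)*(-33 + Y*o))
B(-10, -26)/(-1893) + s(-16)/2668 = (2 - 33*(-26) - 33*(-26)**2 - 10*(-26)**2 - 10*(-26)**3)/(-1893) + (-16)**2/2668 = (2 + 858 - 33*676 - 10*676 - 10*(-17576))*(-1/1893) + 256*(1/2668) = (2 + 858 - 22308 - 6760 + 175760)*(-1/1893) + 64/667 = 147552*(-1/1893) + 64/667 = -49184/631 + 64/667 = -32765344/420877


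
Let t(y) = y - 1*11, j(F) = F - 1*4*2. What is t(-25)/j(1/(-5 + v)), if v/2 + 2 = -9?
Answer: 972/217 ≈ 4.4793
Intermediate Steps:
v = -22 (v = -4 + 2*(-9) = -4 - 18 = -22)
j(F) = -8 + F (j(F) = F - 4*2 = F - 8 = -8 + F)
t(y) = -11 + y (t(y) = y - 11 = -11 + y)
t(-25)/j(1/(-5 + v)) = (-11 - 25)/(-8 + 1/(-5 - 22)) = -36/(-8 + 1/(-27)) = -36/(-8 - 1/27) = -36/(-217/27) = -36*(-27/217) = 972/217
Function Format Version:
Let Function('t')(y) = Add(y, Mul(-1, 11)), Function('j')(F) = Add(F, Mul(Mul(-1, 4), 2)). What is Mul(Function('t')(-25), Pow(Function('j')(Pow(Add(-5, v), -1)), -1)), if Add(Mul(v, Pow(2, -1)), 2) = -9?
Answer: Rational(972, 217) ≈ 4.4793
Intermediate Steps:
v = -22 (v = Add(-4, Mul(2, -9)) = Add(-4, -18) = -22)
Function('j')(F) = Add(-8, F) (Function('j')(F) = Add(F, Mul(-4, 2)) = Add(F, -8) = Add(-8, F))
Function('t')(y) = Add(-11, y) (Function('t')(y) = Add(y, -11) = Add(-11, y))
Mul(Function('t')(-25), Pow(Function('j')(Pow(Add(-5, v), -1)), -1)) = Mul(Add(-11, -25), Pow(Add(-8, Pow(Add(-5, -22), -1)), -1)) = Mul(-36, Pow(Add(-8, Pow(-27, -1)), -1)) = Mul(-36, Pow(Add(-8, Rational(-1, 27)), -1)) = Mul(-36, Pow(Rational(-217, 27), -1)) = Mul(-36, Rational(-27, 217)) = Rational(972, 217)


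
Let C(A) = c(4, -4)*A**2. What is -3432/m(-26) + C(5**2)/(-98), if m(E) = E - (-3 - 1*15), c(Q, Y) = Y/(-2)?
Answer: 20396/49 ≈ 416.25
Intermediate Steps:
c(Q, Y) = -Y/2 (c(Q, Y) = Y*(-1/2) = -Y/2)
C(A) = 2*A**2 (C(A) = (-1/2*(-4))*A**2 = 2*A**2)
m(E) = 18 + E (m(E) = E - (-3 - 15) = E - 1*(-18) = E + 18 = 18 + E)
-3432/m(-26) + C(5**2)/(-98) = -3432/(18 - 26) + (2*(5**2)**2)/(-98) = -3432/(-8) + (2*25**2)*(-1/98) = -3432*(-1/8) + (2*625)*(-1/98) = 429 + 1250*(-1/98) = 429 - 625/49 = 20396/49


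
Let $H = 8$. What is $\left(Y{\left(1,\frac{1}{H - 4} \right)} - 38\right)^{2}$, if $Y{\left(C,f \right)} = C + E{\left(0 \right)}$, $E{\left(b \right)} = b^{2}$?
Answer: $1369$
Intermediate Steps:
$Y{\left(C,f \right)} = C$ ($Y{\left(C,f \right)} = C + 0^{2} = C + 0 = C$)
$\left(Y{\left(1,\frac{1}{H - 4} \right)} - 38\right)^{2} = \left(1 - 38\right)^{2} = \left(-37\right)^{2} = 1369$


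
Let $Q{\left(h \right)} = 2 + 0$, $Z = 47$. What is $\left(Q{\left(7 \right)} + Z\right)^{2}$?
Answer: $2401$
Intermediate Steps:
$Q{\left(h \right)} = 2$
$\left(Q{\left(7 \right)} + Z\right)^{2} = \left(2 + 47\right)^{2} = 49^{2} = 2401$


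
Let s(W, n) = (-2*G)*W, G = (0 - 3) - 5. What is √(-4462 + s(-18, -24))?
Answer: 5*I*√190 ≈ 68.92*I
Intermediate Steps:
G = -8 (G = -3 - 5 = -8)
s(W, n) = 16*W (s(W, n) = (-2*(-8))*W = 16*W)
√(-4462 + s(-18, -24)) = √(-4462 + 16*(-18)) = √(-4462 - 288) = √(-4750) = 5*I*√190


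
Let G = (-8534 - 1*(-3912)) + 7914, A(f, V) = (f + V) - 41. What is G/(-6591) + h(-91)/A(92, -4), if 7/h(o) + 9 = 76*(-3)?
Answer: -4079525/8157461 ≈ -0.50010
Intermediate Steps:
h(o) = -7/237 (h(o) = 7/(-9 + 76*(-3)) = 7/(-9 - 228) = 7/(-237) = 7*(-1/237) = -7/237)
A(f, V) = -41 + V + f (A(f, V) = (V + f) - 41 = -41 + V + f)
G = 3292 (G = (-8534 + 3912) + 7914 = -4622 + 7914 = 3292)
G/(-6591) + h(-91)/A(92, -4) = 3292/(-6591) - 7/(237*(-41 - 4 + 92)) = 3292*(-1/6591) - 7/237/47 = -3292/6591 - 7/237*1/47 = -3292/6591 - 7/11139 = -4079525/8157461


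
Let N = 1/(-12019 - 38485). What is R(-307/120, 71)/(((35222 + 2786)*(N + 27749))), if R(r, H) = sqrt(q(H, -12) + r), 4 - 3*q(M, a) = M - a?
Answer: 6313*I*sqrt(104010)/399493202204700 ≈ 5.0964e-9*I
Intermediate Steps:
N = -1/50504 (N = 1/(-50504) = -1/50504 ≈ -1.9800e-5)
q(M, a) = 4/3 - M/3 + a/3 (q(M, a) = 4/3 - (M - a)/3 = 4/3 + (-M/3 + a/3) = 4/3 - M/3 + a/3)
R(r, H) = sqrt(-8/3 + r - H/3) (R(r, H) = sqrt((4/3 - H/3 + (1/3)*(-12)) + r) = sqrt((4/3 - H/3 - 4) + r) = sqrt((-8/3 - H/3) + r) = sqrt(-8/3 + r - H/3))
R(-307/120, 71)/(((35222 + 2786)*(N + 27749))) = (sqrt(-24 - 3*71 + 9*(-307/120))/3)/(((35222 + 2786)*(-1/50504 + 27749))) = (sqrt(-24 - 213 + 9*(-307*1/120))/3)/((38008*(1401435495/50504))) = (sqrt(-24 - 213 + 9*(-307/120))/3)/(6658220036745/6313) = (sqrt(-24 - 213 - 921/40)/3)*(6313/6658220036745) = (sqrt(-10401/40)/3)*(6313/6658220036745) = ((I*sqrt(104010)/20)/3)*(6313/6658220036745) = (I*sqrt(104010)/60)*(6313/6658220036745) = 6313*I*sqrt(104010)/399493202204700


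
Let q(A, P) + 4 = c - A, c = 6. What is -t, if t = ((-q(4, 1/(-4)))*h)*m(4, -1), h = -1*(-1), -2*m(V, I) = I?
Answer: -1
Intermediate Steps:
m(V, I) = -I/2
q(A, P) = 2 - A (q(A, P) = -4 + (6 - A) = 2 - A)
h = 1
t = 1 (t = (-(2 - 1*4)*1)*(-½*(-1)) = (-(2 - 4)*1)*(½) = (-1*(-2)*1)*(½) = (2*1)*(½) = 2*(½) = 1)
-t = -1*1 = -1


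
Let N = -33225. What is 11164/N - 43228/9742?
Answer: -772504994/161838975 ≈ -4.7733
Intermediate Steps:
11164/N - 43228/9742 = 11164/(-33225) - 43228/9742 = 11164*(-1/33225) - 43228*1/9742 = -11164/33225 - 21614/4871 = -772504994/161838975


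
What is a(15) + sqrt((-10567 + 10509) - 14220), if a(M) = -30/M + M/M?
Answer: -1 + 11*I*sqrt(118) ≈ -1.0 + 119.49*I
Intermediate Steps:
a(M) = 1 - 30/M (a(M) = -30/M + 1 = 1 - 30/M)
a(15) + sqrt((-10567 + 10509) - 14220) = (-30 + 15)/15 + sqrt((-10567 + 10509) - 14220) = (1/15)*(-15) + sqrt(-58 - 14220) = -1 + sqrt(-14278) = -1 + 11*I*sqrt(118)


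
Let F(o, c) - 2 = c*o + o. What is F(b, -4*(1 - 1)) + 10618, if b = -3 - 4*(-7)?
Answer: 10645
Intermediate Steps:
b = 25 (b = -3 + 28 = 25)
F(o, c) = 2 + o + c*o (F(o, c) = 2 + (c*o + o) = 2 + (o + c*o) = 2 + o + c*o)
F(b, -4*(1 - 1)) + 10618 = (2 + 25 - 4*(1 - 1)*25) + 10618 = (2 + 25 - 4*0*25) + 10618 = (2 + 25 + 0*25) + 10618 = (2 + 25 + 0) + 10618 = 27 + 10618 = 10645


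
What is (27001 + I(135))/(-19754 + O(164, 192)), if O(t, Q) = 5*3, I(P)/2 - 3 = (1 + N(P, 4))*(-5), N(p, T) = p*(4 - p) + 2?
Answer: -203827/19739 ≈ -10.326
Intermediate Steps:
N(p, T) = 2 + p*(4 - p)
I(P) = -24 - 40*P + 10*P² (I(P) = 6 + 2*((1 + (2 - P² + 4*P))*(-5)) = 6 + 2*((3 - P² + 4*P)*(-5)) = 6 + 2*(-15 - 20*P + 5*P²) = 6 + (-30 - 40*P + 10*P²) = -24 - 40*P + 10*P²)
O(t, Q) = 15
(27001 + I(135))/(-19754 + O(164, 192)) = (27001 + (-24 - 40*135 + 10*135²))/(-19754 + 15) = (27001 + (-24 - 5400 + 10*18225))/(-19739) = (27001 + (-24 - 5400 + 182250))*(-1/19739) = (27001 + 176826)*(-1/19739) = 203827*(-1/19739) = -203827/19739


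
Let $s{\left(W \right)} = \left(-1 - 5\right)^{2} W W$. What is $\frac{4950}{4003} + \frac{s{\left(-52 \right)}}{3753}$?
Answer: $\frac{45360598}{1669251} \approx 27.174$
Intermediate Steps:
$s{\left(W \right)} = 36 W^{2}$ ($s{\left(W \right)} = \left(-6\right)^{2} W W = 36 W W = 36 W^{2}$)
$\frac{4950}{4003} + \frac{s{\left(-52 \right)}}{3753} = \frac{4950}{4003} + \frac{36 \left(-52\right)^{2}}{3753} = 4950 \cdot \frac{1}{4003} + 36 \cdot 2704 \cdot \frac{1}{3753} = \frac{4950}{4003} + 97344 \cdot \frac{1}{3753} = \frac{4950}{4003} + \frac{10816}{417} = \frac{45360598}{1669251}$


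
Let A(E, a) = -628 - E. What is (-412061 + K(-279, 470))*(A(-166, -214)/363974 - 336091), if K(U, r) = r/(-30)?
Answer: 75613010371729040/545961 ≈ 1.3850e+11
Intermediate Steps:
K(U, r) = -r/30 (K(U, r) = r*(-1/30) = -r/30)
(-412061 + K(-279, 470))*(A(-166, -214)/363974 - 336091) = (-412061 - 1/30*470)*((-628 - 1*(-166))/363974 - 336091) = (-412061 - 47/3)*((-628 + 166)*(1/363974) - 336091) = -1236230*(-462*1/363974 - 336091)/3 = -1236230*(-231/181987 - 336091)/3 = -1236230/3*(-61164193048/181987) = 75613010371729040/545961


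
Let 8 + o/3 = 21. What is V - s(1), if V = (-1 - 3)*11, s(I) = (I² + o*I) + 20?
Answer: -104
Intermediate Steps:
o = 39 (o = -24 + 3*21 = -24 + 63 = 39)
s(I) = 20 + I² + 39*I (s(I) = (I² + 39*I) + 20 = 20 + I² + 39*I)
V = -44 (V = -4*11 = -44)
V - s(1) = -44 - (20 + 1² + 39*1) = -44 - (20 + 1 + 39) = -44 - 1*60 = -44 - 60 = -104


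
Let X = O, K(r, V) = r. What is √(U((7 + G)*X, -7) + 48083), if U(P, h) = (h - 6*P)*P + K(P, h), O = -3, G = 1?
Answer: √44771 ≈ 211.59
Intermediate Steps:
X = -3
U(P, h) = P + P*(h - 6*P) (U(P, h) = (h - 6*P)*P + P = P*(h - 6*P) + P = P + P*(h - 6*P))
√(U((7 + G)*X, -7) + 48083) = √(((7 + 1)*(-3))*(1 - 7 - 6*(7 + 1)*(-3)) + 48083) = √((8*(-3))*(1 - 7 - 48*(-3)) + 48083) = √(-24*(1 - 7 - 6*(-24)) + 48083) = √(-24*(1 - 7 + 144) + 48083) = √(-24*138 + 48083) = √(-3312 + 48083) = √44771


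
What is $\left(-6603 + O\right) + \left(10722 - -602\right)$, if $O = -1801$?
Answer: $2920$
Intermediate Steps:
$\left(-6603 + O\right) + \left(10722 - -602\right) = \left(-6603 - 1801\right) + \left(10722 - -602\right) = -8404 + \left(10722 + 602\right) = -8404 + 11324 = 2920$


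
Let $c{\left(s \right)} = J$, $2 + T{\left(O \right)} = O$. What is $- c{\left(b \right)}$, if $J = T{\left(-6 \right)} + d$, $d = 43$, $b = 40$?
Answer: $-35$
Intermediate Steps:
$T{\left(O \right)} = -2 + O$
$J = 35$ ($J = \left(-2 - 6\right) + 43 = -8 + 43 = 35$)
$c{\left(s \right)} = 35$
$- c{\left(b \right)} = \left(-1\right) 35 = -35$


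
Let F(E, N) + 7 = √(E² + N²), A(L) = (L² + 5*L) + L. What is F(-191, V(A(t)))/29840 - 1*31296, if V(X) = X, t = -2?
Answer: -933872647/29840 + √36545/29840 ≈ -31296.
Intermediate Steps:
A(L) = L² + 6*L
F(E, N) = -7 + √(E² + N²)
F(-191, V(A(t)))/29840 - 1*31296 = (-7 + √((-191)² + (-2*(6 - 2))²))/29840 - 1*31296 = (-7 + √(36481 + (-2*4)²))*(1/29840) - 31296 = (-7 + √(36481 + (-8)²))*(1/29840) - 31296 = (-7 + √(36481 + 64))*(1/29840) - 31296 = (-7 + √36545)*(1/29840) - 31296 = (-7/29840 + √36545/29840) - 31296 = -933872647/29840 + √36545/29840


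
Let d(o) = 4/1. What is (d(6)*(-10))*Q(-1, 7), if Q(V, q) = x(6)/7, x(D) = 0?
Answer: 0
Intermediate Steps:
d(o) = 4 (d(o) = 4*1 = 4)
Q(V, q) = 0 (Q(V, q) = 0/7 = 0*(⅐) = 0)
(d(6)*(-10))*Q(-1, 7) = (4*(-10))*0 = -40*0 = 0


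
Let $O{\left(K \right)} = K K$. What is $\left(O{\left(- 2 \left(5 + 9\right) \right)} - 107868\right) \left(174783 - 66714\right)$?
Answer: $-11572460796$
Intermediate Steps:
$O{\left(K \right)} = K^{2}$
$\left(O{\left(- 2 \left(5 + 9\right) \right)} - 107868\right) \left(174783 - 66714\right) = \left(\left(- 2 \left(5 + 9\right)\right)^{2} - 107868\right) \left(174783 - 66714\right) = \left(\left(\left(-2\right) 14\right)^{2} - 107868\right) \left(174783 - 66714\right) = \left(\left(-28\right)^{2} - 107868\right) 108069 = \left(784 - 107868\right) 108069 = \left(-107084\right) 108069 = -11572460796$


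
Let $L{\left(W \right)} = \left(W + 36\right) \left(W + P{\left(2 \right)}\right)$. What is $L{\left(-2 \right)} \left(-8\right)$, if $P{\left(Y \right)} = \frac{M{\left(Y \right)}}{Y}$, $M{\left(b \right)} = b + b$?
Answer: $0$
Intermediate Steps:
$M{\left(b \right)} = 2 b$
$P{\left(Y \right)} = 2$ ($P{\left(Y \right)} = \frac{2 Y}{Y} = 2$)
$L{\left(W \right)} = \left(2 + W\right) \left(36 + W\right)$ ($L{\left(W \right)} = \left(W + 36\right) \left(W + 2\right) = \left(36 + W\right) \left(2 + W\right) = \left(2 + W\right) \left(36 + W\right)$)
$L{\left(-2 \right)} \left(-8\right) = \left(72 + \left(-2\right)^{2} + 38 \left(-2\right)\right) \left(-8\right) = \left(72 + 4 - 76\right) \left(-8\right) = 0 \left(-8\right) = 0$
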